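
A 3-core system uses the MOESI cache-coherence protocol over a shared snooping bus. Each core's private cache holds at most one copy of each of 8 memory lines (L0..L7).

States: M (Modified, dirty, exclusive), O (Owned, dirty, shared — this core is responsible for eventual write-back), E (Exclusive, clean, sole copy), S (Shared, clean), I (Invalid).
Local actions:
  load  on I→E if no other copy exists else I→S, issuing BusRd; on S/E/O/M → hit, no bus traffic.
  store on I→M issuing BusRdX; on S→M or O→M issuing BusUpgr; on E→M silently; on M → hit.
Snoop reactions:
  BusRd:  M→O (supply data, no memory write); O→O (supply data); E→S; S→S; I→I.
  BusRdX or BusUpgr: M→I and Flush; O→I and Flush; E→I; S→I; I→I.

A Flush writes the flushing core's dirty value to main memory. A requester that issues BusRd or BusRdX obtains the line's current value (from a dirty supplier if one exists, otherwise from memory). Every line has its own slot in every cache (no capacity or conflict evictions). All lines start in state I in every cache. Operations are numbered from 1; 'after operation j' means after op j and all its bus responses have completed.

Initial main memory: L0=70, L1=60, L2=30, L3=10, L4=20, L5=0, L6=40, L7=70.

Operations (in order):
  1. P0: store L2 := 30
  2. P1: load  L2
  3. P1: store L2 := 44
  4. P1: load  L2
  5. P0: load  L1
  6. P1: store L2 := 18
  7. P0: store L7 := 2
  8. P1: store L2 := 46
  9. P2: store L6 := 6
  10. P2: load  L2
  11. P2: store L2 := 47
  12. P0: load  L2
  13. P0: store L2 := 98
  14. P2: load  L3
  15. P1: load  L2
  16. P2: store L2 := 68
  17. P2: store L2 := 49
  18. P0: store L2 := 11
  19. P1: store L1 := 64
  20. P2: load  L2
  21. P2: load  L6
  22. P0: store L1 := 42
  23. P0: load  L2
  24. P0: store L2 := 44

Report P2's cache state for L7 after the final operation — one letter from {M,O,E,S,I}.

  op1 P0: store L2 := 30 → M/I/I on L2; bus BusRdX; mem=30
  op2 P1: load  L2 → O/S/I on L2; bus BusRd; mem=30
  op3 P1: store L2 := 44 → I/M/I on L2; bus BusUpgr Flush; mem=30
  op4 P1: load  L2 → I/M/I on L2; bus (none); mem=30
  op5 P0: load  L1 → E/I/I on L1; bus BusRd; mem=60
  op6 P1: store L2 := 18 → I/M/I on L2; bus (none); mem=30
  op7 P0: store L7 := 2 → M/I/I on L7; bus BusRdX; mem=70
  op8 P1: store L2 := 46 → I/M/I on L2; bus (none); mem=30
  op9 P2: store L6 := 6 → I/I/M on L6; bus BusRdX; mem=40
  op10 P2: load  L2 → I/O/S on L2; bus BusRd; mem=30
  op11 P2: store L2 := 47 → I/I/M on L2; bus BusUpgr Flush; mem=46
  op12 P0: load  L2 → S/I/O on L2; bus BusRd; mem=46
  op13 P0: store L2 := 98 → M/I/I on L2; bus BusUpgr Flush; mem=47
  op14 P2: load  L3 → I/I/E on L3; bus BusRd; mem=10
  op15 P1: load  L2 → O/S/I on L2; bus BusRd; mem=47
  op16 P2: store L2 := 68 → I/I/M on L2; bus BusRdX Flush; mem=98
  op17 P2: store L2 := 49 → I/I/M on L2; bus (none); mem=98
  op18 P0: store L2 := 11 → M/I/I on L2; bus BusRdX Flush; mem=49
  op19 P1: store L1 := 64 → I/M/I on L1; bus BusRdX; mem=60
  op20 P2: load  L2 → O/I/S on L2; bus BusRd; mem=49
  op21 P2: load  L6 → I/I/M on L6; bus (none); mem=40
  op22 P0: store L1 := 42 → M/I/I on L1; bus BusRdX Flush; mem=64
  op23 P0: load  L2 → O/I/S on L2; bus (none); mem=49
  op24 P0: store L2 := 44 → M/I/I on L2; bus BusUpgr; mem=49

state = I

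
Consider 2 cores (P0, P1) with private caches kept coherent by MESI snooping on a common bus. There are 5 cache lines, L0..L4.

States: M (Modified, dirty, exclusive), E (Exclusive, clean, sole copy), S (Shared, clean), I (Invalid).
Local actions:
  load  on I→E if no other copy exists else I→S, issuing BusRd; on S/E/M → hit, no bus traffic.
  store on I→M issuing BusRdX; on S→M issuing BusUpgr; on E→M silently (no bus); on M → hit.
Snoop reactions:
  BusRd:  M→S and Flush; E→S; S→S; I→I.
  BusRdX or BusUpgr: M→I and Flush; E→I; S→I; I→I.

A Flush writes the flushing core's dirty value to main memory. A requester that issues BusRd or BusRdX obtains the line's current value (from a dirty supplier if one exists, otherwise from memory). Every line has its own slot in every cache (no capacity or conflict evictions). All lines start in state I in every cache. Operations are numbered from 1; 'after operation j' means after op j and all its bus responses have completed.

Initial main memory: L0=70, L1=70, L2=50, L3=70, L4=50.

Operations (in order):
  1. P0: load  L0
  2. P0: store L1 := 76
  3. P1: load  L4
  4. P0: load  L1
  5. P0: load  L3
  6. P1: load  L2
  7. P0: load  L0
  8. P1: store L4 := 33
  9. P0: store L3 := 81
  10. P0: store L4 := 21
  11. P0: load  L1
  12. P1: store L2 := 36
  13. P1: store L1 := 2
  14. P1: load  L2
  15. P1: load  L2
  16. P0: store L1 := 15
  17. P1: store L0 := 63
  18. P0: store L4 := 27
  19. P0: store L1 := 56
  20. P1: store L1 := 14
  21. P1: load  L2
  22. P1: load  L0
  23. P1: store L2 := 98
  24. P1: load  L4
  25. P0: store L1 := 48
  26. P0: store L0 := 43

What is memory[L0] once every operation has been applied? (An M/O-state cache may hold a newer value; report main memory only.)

  op1 P0: load  L0 → E/I on L0; bus BusRd; mem=70
  op2 P0: store L1 := 76 → M/I on L1; bus BusRdX; mem=70
  op3 P1: load  L4 → I/E on L4; bus BusRd; mem=50
  op4 P0: load  L1 → M/I on L1; bus (none); mem=70
  op5 P0: load  L3 → E/I on L3; bus BusRd; mem=70
  op6 P1: load  L2 → I/E on L2; bus BusRd; mem=50
  op7 P0: load  L0 → E/I on L0; bus (none); mem=70
  op8 P1: store L4 := 33 → I/M on L4; bus (none); mem=50
  op9 P0: store L3 := 81 → M/I on L3; bus (none); mem=70
  op10 P0: store L4 := 21 → M/I on L4; bus BusRdX Flush; mem=33
  op11 P0: load  L1 → M/I on L1; bus (none); mem=70
  op12 P1: store L2 := 36 → I/M on L2; bus (none); mem=50
  op13 P1: store L1 := 2 → I/M on L1; bus BusRdX Flush; mem=76
  op14 P1: load  L2 → I/M on L2; bus (none); mem=50
  op15 P1: load  L2 → I/M on L2; bus (none); mem=50
  op16 P0: store L1 := 15 → M/I on L1; bus BusRdX Flush; mem=2
  op17 P1: store L0 := 63 → I/M on L0; bus BusRdX; mem=70
  op18 P0: store L4 := 27 → M/I on L4; bus (none); mem=33
  op19 P0: store L1 := 56 → M/I on L1; bus (none); mem=2
  op20 P1: store L1 := 14 → I/M on L1; bus BusRdX Flush; mem=56
  op21 P1: load  L2 → I/M on L2; bus (none); mem=50
  op22 P1: load  L0 → I/M on L0; bus (none); mem=70
  op23 P1: store L2 := 98 → I/M on L2; bus (none); mem=50
  op24 P1: load  L4 → S/S on L4; bus BusRd Flush; mem=27
  op25 P0: store L1 := 48 → M/I on L1; bus BusRdX Flush; mem=14
  op26 P0: store L0 := 43 → M/I on L0; bus BusRdX Flush; mem=63

memory[L0] = 63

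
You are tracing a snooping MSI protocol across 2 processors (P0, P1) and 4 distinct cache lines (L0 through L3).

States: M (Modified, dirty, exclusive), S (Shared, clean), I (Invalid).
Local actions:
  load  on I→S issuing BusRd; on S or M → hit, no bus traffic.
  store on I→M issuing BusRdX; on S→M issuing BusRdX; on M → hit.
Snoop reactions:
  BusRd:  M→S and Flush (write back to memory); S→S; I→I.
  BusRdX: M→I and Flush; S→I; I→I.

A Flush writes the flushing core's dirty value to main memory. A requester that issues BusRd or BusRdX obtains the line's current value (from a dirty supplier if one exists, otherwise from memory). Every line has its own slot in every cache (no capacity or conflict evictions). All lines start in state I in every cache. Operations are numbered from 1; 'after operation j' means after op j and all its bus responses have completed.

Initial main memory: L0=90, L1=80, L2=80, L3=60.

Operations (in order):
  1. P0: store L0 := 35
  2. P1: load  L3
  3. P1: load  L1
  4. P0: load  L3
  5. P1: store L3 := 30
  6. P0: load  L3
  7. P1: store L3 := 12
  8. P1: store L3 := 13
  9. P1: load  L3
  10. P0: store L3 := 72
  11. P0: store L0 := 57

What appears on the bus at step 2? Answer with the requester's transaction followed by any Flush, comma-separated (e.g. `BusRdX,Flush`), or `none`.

bus = BusRd

step 1: P0: store L0 := 35  ⟶  MI  (L0)  txn=BusRdX  M[L0]=90
step 2: P1: load  L3  ⟶  IS  (L3)  txn=BusRd  M[L3]=60
step 3: P1: load  L1  ⟶  IS  (L1)  txn=BusRd  M[L1]=80
step 4: P0: load  L3  ⟶  SS  (L3)  txn=BusRd  M[L3]=60
step 5: P1: store L3 := 30  ⟶  IM  (L3)  txn=BusRdX  M[L3]=60
step 6: P0: load  L3  ⟶  SS  (L3)  txn=BusRd+Flush  M[L3]=30
step 7: P1: store L3 := 12  ⟶  IM  (L3)  txn=BusRdX  M[L3]=30
step 8: P1: store L3 := 13  ⟶  IM  (L3)  txn=∅  M[L3]=30
step 9: P1: load  L3  ⟶  IM  (L3)  txn=∅  M[L3]=30
step 10: P0: store L3 := 72  ⟶  MI  (L3)  txn=BusRdX+Flush  M[L3]=13
step 11: P0: store L0 := 57  ⟶  MI  (L0)  txn=∅  M[L0]=90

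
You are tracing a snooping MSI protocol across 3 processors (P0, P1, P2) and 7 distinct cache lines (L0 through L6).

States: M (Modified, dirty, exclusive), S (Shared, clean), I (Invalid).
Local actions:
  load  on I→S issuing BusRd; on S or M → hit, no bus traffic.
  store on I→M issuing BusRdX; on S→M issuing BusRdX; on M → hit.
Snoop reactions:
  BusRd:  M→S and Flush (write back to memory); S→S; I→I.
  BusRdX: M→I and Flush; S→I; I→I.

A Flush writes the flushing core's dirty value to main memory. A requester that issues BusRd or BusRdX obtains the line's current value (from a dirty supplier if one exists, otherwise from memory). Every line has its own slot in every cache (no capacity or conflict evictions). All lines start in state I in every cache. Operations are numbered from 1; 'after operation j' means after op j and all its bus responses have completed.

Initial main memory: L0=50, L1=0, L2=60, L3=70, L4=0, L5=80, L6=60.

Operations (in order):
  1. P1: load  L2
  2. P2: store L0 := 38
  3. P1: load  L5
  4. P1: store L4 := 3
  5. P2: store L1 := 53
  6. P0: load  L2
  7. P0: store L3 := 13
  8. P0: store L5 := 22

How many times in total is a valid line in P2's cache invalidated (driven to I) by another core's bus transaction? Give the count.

invalidations = 0

[1] P1: load  L2 | P0:I, P1:S(60), P2:I | bus: BusRd
[2] P2: store L0 := 38 | P0:I, P1:I, P2:M(38) | bus: BusRdX
[3] P1: load  L5 | P0:I, P1:S(80), P2:I | bus: BusRd
[4] P1: store L4 := 3 | P0:I, P1:M(3), P2:I | bus: BusRdX
[5] P2: store L1 := 53 | P0:I, P1:I, P2:M(53) | bus: BusRdX
[6] P0: load  L2 | P0:S(60), P1:S(60), P2:I | bus: BusRd
[7] P0: store L3 := 13 | P0:M(13), P1:I, P2:I | bus: BusRdX
[8] P0: store L5 := 22 | P0:M(22), P1:I, P2:I | bus: BusRdX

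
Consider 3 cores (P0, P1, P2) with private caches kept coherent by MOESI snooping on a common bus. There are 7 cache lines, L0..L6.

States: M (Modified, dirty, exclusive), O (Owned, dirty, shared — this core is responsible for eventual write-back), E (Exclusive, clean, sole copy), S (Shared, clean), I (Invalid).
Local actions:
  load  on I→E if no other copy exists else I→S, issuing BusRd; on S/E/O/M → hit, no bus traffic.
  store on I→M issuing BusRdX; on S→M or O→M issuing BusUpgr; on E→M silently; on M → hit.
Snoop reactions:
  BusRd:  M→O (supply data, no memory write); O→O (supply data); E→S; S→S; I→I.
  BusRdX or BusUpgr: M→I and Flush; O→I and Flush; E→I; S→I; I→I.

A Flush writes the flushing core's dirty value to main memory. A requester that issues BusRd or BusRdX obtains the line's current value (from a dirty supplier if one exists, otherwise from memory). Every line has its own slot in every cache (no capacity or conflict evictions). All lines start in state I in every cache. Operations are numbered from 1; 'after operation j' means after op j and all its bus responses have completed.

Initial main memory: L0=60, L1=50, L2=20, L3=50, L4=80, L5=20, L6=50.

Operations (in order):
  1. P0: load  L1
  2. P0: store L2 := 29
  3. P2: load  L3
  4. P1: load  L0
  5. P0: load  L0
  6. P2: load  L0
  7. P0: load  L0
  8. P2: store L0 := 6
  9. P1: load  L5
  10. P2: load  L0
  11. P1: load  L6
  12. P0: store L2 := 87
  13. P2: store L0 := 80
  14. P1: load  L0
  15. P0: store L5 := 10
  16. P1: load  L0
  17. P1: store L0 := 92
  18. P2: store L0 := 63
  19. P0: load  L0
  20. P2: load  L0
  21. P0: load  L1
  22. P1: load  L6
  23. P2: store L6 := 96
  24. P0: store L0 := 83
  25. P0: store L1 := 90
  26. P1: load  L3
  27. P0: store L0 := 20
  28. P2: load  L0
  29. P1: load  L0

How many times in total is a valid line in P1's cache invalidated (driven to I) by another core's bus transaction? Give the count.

invalidations = 4

  op1 P0: load  L1 → E/I/I on L1; bus BusRd; mem=50
  op2 P0: store L2 := 29 → M/I/I on L2; bus BusRdX; mem=20
  op3 P2: load  L3 → I/I/E on L3; bus BusRd; mem=50
  op4 P1: load  L0 → I/E/I on L0; bus BusRd; mem=60
  op5 P0: load  L0 → S/S/I on L0; bus BusRd; mem=60
  op6 P2: load  L0 → S/S/S on L0; bus BusRd; mem=60
  op7 P0: load  L0 → S/S/S on L0; bus (none); mem=60
  op8 P2: store L0 := 6 → I/I/M on L0; bus BusUpgr; mem=60
  op9 P1: load  L5 → I/E/I on L5; bus BusRd; mem=20
  op10 P2: load  L0 → I/I/M on L0; bus (none); mem=60
  op11 P1: load  L6 → I/E/I on L6; bus BusRd; mem=50
  op12 P0: store L2 := 87 → M/I/I on L2; bus (none); mem=20
  op13 P2: store L0 := 80 → I/I/M on L0; bus (none); mem=60
  op14 P1: load  L0 → I/S/O on L0; bus BusRd; mem=60
  op15 P0: store L5 := 10 → M/I/I on L5; bus BusRdX; mem=20
  op16 P1: load  L0 → I/S/O on L0; bus (none); mem=60
  op17 P1: store L0 := 92 → I/M/I on L0; bus BusUpgr Flush; mem=80
  op18 P2: store L0 := 63 → I/I/M on L0; bus BusRdX Flush; mem=92
  op19 P0: load  L0 → S/I/O on L0; bus BusRd; mem=92
  op20 P2: load  L0 → S/I/O on L0; bus (none); mem=92
  op21 P0: load  L1 → E/I/I on L1; bus (none); mem=50
  op22 P1: load  L6 → I/E/I on L6; bus (none); mem=50
  op23 P2: store L6 := 96 → I/I/M on L6; bus BusRdX; mem=50
  op24 P0: store L0 := 83 → M/I/I on L0; bus BusUpgr Flush; mem=63
  op25 P0: store L1 := 90 → M/I/I on L1; bus (none); mem=50
  op26 P1: load  L3 → I/S/S on L3; bus BusRd; mem=50
  op27 P0: store L0 := 20 → M/I/I on L0; bus (none); mem=63
  op28 P2: load  L0 → O/I/S on L0; bus BusRd; mem=63
  op29 P1: load  L0 → O/S/S on L0; bus BusRd; mem=63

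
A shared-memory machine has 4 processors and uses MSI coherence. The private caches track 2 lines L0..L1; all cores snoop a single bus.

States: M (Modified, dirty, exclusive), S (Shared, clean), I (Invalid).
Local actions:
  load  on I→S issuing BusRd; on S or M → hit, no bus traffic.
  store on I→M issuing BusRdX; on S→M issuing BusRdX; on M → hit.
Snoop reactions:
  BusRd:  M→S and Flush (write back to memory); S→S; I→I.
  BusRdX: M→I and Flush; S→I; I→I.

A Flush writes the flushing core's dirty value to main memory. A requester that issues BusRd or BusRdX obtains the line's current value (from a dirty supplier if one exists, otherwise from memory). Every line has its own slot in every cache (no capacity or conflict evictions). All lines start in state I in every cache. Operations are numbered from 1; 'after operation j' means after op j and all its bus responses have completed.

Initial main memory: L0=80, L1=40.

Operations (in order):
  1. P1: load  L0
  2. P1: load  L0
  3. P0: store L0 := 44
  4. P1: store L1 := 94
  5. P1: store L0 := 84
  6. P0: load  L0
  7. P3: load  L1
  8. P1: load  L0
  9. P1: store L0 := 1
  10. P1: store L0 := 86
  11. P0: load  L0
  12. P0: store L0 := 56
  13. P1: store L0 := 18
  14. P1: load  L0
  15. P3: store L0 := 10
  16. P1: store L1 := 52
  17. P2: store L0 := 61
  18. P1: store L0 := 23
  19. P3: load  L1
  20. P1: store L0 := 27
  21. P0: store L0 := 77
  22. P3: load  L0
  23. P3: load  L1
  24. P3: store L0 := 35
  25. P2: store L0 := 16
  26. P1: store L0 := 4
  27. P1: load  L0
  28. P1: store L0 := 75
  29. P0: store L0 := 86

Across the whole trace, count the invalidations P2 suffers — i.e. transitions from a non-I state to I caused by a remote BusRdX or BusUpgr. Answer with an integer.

invalidations = 2

1. P1: load  L0  bus=[BusRd]  L0: P0=I P1=S P2=I P3=I  mem[L0]=80
2. P1: load  L0  bus=[-]  L0: P0=I P1=S P2=I P3=I  mem[L0]=80
3. P0: store L0 := 44  bus=[BusRdX]  L0: P0=M P1=I P2=I P3=I  mem[L0]=80
4. P1: store L1 := 94  bus=[BusRdX]  L1: P0=I P1=M P2=I P3=I  mem[L1]=40
5. P1: store L0 := 84  bus=[BusRdX,Flush]  L0: P0=I P1=M P2=I P3=I  mem[L0]=44
6. P0: load  L0  bus=[BusRd,Flush]  L0: P0=S P1=S P2=I P3=I  mem[L0]=84
7. P3: load  L1  bus=[BusRd,Flush]  L1: P0=I P1=S P2=I P3=S  mem[L1]=94
8. P1: load  L0  bus=[-]  L0: P0=S P1=S P2=I P3=I  mem[L0]=84
9. P1: store L0 := 1  bus=[BusRdX]  L0: P0=I P1=M P2=I P3=I  mem[L0]=84
10. P1: store L0 := 86  bus=[-]  L0: P0=I P1=M P2=I P3=I  mem[L0]=84
11. P0: load  L0  bus=[BusRd,Flush]  L0: P0=S P1=S P2=I P3=I  mem[L0]=86
12. P0: store L0 := 56  bus=[BusRdX]  L0: P0=M P1=I P2=I P3=I  mem[L0]=86
13. P1: store L0 := 18  bus=[BusRdX,Flush]  L0: P0=I P1=M P2=I P3=I  mem[L0]=56
14. P1: load  L0  bus=[-]  L0: P0=I P1=M P2=I P3=I  mem[L0]=56
15. P3: store L0 := 10  bus=[BusRdX,Flush]  L0: P0=I P1=I P2=I P3=M  mem[L0]=18
16. P1: store L1 := 52  bus=[BusRdX]  L1: P0=I P1=M P2=I P3=I  mem[L1]=94
17. P2: store L0 := 61  bus=[BusRdX,Flush]  L0: P0=I P1=I P2=M P3=I  mem[L0]=10
18. P1: store L0 := 23  bus=[BusRdX,Flush]  L0: P0=I P1=M P2=I P3=I  mem[L0]=61
19. P3: load  L1  bus=[BusRd,Flush]  L1: P0=I P1=S P2=I P3=S  mem[L1]=52
20. P1: store L0 := 27  bus=[-]  L0: P0=I P1=M P2=I P3=I  mem[L0]=61
21. P0: store L0 := 77  bus=[BusRdX,Flush]  L0: P0=M P1=I P2=I P3=I  mem[L0]=27
22. P3: load  L0  bus=[BusRd,Flush]  L0: P0=S P1=I P2=I P3=S  mem[L0]=77
23. P3: load  L1  bus=[-]  L1: P0=I P1=S P2=I P3=S  mem[L1]=52
24. P3: store L0 := 35  bus=[BusRdX]  L0: P0=I P1=I P2=I P3=M  mem[L0]=77
25. P2: store L0 := 16  bus=[BusRdX,Flush]  L0: P0=I P1=I P2=M P3=I  mem[L0]=35
26. P1: store L0 := 4  bus=[BusRdX,Flush]  L0: P0=I P1=M P2=I P3=I  mem[L0]=16
27. P1: load  L0  bus=[-]  L0: P0=I P1=M P2=I P3=I  mem[L0]=16
28. P1: store L0 := 75  bus=[-]  L0: P0=I P1=M P2=I P3=I  mem[L0]=16
29. P0: store L0 := 86  bus=[BusRdX,Flush]  L0: P0=M P1=I P2=I P3=I  mem[L0]=75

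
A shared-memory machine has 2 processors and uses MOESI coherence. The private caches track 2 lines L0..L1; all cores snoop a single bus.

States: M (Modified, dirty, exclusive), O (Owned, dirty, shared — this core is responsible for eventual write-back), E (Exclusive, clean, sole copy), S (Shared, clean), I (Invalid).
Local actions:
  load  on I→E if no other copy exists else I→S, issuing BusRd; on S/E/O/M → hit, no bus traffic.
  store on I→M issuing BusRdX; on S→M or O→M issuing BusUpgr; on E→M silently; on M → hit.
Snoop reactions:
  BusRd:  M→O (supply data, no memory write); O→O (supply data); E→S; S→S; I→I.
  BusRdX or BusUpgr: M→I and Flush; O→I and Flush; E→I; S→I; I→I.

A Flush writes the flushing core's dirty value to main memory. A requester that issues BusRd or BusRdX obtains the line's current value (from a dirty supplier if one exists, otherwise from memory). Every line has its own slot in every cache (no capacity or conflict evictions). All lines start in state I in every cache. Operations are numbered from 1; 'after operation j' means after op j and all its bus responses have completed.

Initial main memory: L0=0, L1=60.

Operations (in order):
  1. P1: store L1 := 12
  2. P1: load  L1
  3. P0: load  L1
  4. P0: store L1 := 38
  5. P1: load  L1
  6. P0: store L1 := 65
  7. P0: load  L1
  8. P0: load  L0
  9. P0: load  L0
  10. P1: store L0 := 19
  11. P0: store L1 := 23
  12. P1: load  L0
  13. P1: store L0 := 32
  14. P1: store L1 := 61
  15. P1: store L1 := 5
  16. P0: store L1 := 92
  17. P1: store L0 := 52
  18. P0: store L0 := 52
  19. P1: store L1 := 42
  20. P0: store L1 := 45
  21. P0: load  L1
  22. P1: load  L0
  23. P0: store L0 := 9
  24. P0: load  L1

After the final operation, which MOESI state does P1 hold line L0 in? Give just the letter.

state = I

  op1 P1: store L1 := 12 → I/M on L1; bus BusRdX; mem=60
  op2 P1: load  L1 → I/M on L1; bus (none); mem=60
  op3 P0: load  L1 → S/O on L1; bus BusRd; mem=60
  op4 P0: store L1 := 38 → M/I on L1; bus BusUpgr Flush; mem=12
  op5 P1: load  L1 → O/S on L1; bus BusRd; mem=12
  op6 P0: store L1 := 65 → M/I on L1; bus BusUpgr; mem=12
  op7 P0: load  L1 → M/I on L1; bus (none); mem=12
  op8 P0: load  L0 → E/I on L0; bus BusRd; mem=0
  op9 P0: load  L0 → E/I on L0; bus (none); mem=0
  op10 P1: store L0 := 19 → I/M on L0; bus BusRdX; mem=0
  op11 P0: store L1 := 23 → M/I on L1; bus (none); mem=12
  op12 P1: load  L0 → I/M on L0; bus (none); mem=0
  op13 P1: store L0 := 32 → I/M on L0; bus (none); mem=0
  op14 P1: store L1 := 61 → I/M on L1; bus BusRdX Flush; mem=23
  op15 P1: store L1 := 5 → I/M on L1; bus (none); mem=23
  op16 P0: store L1 := 92 → M/I on L1; bus BusRdX Flush; mem=5
  op17 P1: store L0 := 52 → I/M on L0; bus (none); mem=0
  op18 P0: store L0 := 52 → M/I on L0; bus BusRdX Flush; mem=52
  op19 P1: store L1 := 42 → I/M on L1; bus BusRdX Flush; mem=92
  op20 P0: store L1 := 45 → M/I on L1; bus BusRdX Flush; mem=42
  op21 P0: load  L1 → M/I on L1; bus (none); mem=42
  op22 P1: load  L0 → O/S on L0; bus BusRd; mem=52
  op23 P0: store L0 := 9 → M/I on L0; bus BusUpgr; mem=52
  op24 P0: load  L1 → M/I on L1; bus (none); mem=42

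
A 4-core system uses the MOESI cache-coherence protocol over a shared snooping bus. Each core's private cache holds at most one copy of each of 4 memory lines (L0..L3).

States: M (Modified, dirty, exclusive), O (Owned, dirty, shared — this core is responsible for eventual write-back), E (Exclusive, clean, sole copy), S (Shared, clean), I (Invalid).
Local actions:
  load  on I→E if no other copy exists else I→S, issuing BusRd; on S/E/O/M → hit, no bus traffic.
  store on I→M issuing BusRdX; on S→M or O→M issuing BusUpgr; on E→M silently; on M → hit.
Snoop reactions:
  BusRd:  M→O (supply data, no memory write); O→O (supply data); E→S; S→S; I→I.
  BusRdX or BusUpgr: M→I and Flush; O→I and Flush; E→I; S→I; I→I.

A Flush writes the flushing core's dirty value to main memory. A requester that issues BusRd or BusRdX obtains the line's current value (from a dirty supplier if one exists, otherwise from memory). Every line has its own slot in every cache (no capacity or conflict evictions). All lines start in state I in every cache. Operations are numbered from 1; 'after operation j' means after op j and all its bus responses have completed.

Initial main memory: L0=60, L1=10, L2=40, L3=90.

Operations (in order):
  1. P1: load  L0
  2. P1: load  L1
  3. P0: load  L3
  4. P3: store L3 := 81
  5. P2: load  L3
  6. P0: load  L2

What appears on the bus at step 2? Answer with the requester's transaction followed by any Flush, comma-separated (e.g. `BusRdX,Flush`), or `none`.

bus = BusRd

[1] P1: load  L0 | P0:I, P1:E(60), P2:I, P3:I | bus: BusRd
[2] P1: load  L1 | P0:I, P1:E(10), P2:I, P3:I | bus: BusRd
[3] P0: load  L3 | P0:E(90), P1:I, P2:I, P3:I | bus: BusRd
[4] P3: store L3 := 81 | P0:I, P1:I, P2:I, P3:M(81) | bus: BusRdX
[5] P2: load  L3 | P0:I, P1:I, P2:S(81), P3:O(81) | bus: BusRd
[6] P0: load  L2 | P0:E(40), P1:I, P2:I, P3:I | bus: BusRd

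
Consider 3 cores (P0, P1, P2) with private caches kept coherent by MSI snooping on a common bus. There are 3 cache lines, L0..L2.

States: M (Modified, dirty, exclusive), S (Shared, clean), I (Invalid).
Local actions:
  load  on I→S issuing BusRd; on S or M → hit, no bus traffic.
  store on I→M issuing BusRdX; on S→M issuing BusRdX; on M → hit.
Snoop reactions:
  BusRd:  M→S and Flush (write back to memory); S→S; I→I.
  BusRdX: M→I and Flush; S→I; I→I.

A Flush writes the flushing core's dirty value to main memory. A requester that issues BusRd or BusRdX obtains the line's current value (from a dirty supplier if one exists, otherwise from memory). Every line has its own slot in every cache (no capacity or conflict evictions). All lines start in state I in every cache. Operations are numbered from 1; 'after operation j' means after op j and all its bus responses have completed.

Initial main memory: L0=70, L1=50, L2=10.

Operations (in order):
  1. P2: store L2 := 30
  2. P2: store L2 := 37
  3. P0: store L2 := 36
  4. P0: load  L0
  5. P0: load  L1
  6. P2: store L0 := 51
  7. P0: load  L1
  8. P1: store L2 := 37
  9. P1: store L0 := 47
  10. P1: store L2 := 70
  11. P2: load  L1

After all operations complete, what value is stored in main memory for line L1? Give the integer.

memory[L1] = 50

step 1: P2: store L2 := 30  ⟶  IIM  (L2)  txn=BusRdX  M[L2]=10
step 2: P2: store L2 := 37  ⟶  IIM  (L2)  txn=∅  M[L2]=10
step 3: P0: store L2 := 36  ⟶  MII  (L2)  txn=BusRdX+Flush  M[L2]=37
step 4: P0: load  L0  ⟶  SII  (L0)  txn=BusRd  M[L0]=70
step 5: P0: load  L1  ⟶  SII  (L1)  txn=BusRd  M[L1]=50
step 6: P2: store L0 := 51  ⟶  IIM  (L0)  txn=BusRdX  M[L0]=70
step 7: P0: load  L1  ⟶  SII  (L1)  txn=∅  M[L1]=50
step 8: P1: store L2 := 37  ⟶  IMI  (L2)  txn=BusRdX+Flush  M[L2]=36
step 9: P1: store L0 := 47  ⟶  IMI  (L0)  txn=BusRdX+Flush  M[L0]=51
step 10: P1: store L2 := 70  ⟶  IMI  (L2)  txn=∅  M[L2]=36
step 11: P2: load  L1  ⟶  SIS  (L1)  txn=BusRd  M[L1]=50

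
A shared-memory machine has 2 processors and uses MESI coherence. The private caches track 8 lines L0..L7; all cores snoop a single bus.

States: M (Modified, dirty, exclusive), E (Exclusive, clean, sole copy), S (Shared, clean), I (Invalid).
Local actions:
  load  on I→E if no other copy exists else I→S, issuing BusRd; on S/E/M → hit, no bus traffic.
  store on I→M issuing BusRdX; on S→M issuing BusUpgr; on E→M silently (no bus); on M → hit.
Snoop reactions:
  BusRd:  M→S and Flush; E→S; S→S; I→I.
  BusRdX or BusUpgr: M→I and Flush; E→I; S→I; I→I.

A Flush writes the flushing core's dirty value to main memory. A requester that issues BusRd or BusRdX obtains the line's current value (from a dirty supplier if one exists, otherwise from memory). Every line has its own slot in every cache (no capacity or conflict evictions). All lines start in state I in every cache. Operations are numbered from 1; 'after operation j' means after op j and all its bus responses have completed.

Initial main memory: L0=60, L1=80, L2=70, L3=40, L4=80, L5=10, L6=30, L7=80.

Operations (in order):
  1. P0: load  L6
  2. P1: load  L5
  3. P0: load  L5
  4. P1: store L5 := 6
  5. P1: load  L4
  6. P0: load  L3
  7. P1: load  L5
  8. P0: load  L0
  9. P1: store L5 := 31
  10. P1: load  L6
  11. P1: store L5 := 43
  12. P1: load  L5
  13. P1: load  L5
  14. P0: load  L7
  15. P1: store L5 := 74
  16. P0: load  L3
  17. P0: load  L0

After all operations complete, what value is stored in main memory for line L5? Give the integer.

  op1 P0: load  L6 → E/I on L6; bus BusRd; mem=30
  op2 P1: load  L5 → I/E on L5; bus BusRd; mem=10
  op3 P0: load  L5 → S/S on L5; bus BusRd; mem=10
  op4 P1: store L5 := 6 → I/M on L5; bus BusUpgr; mem=10
  op5 P1: load  L4 → I/E on L4; bus BusRd; mem=80
  op6 P0: load  L3 → E/I on L3; bus BusRd; mem=40
  op7 P1: load  L5 → I/M on L5; bus (none); mem=10
  op8 P0: load  L0 → E/I on L0; bus BusRd; mem=60
  op9 P1: store L5 := 31 → I/M on L5; bus (none); mem=10
  op10 P1: load  L6 → S/S on L6; bus BusRd; mem=30
  op11 P1: store L5 := 43 → I/M on L5; bus (none); mem=10
  op12 P1: load  L5 → I/M on L5; bus (none); mem=10
  op13 P1: load  L5 → I/M on L5; bus (none); mem=10
  op14 P0: load  L7 → E/I on L7; bus BusRd; mem=80
  op15 P1: store L5 := 74 → I/M on L5; bus (none); mem=10
  op16 P0: load  L3 → E/I on L3; bus (none); mem=40
  op17 P0: load  L0 → E/I on L0; bus (none); mem=60

memory[L5] = 10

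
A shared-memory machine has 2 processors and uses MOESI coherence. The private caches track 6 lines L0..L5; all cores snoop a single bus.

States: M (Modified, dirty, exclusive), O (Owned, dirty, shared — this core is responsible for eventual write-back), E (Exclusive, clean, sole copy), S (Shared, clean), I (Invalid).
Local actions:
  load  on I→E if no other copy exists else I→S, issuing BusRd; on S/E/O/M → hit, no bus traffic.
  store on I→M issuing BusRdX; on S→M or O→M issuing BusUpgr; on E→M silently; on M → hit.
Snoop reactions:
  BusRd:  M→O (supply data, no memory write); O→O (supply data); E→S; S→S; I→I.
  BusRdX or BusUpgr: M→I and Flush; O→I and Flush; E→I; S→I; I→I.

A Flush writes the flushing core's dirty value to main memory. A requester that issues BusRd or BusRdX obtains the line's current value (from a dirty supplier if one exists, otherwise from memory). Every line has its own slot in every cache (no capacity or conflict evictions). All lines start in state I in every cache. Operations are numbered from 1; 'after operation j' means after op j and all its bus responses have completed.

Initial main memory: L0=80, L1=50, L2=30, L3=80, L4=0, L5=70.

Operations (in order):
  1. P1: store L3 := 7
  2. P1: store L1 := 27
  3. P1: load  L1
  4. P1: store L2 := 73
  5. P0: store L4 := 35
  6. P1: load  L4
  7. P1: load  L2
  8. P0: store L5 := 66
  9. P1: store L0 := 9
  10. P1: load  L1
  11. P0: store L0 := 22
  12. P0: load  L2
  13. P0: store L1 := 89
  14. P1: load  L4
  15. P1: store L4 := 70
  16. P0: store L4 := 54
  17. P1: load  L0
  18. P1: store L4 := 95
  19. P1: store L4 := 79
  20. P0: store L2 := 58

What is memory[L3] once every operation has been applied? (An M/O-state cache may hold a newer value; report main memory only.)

memory[L3] = 80

1. P1: store L3 := 7  bus=[BusRdX]  L3: P0=I P1=M  mem[L3]=80
2. P1: store L1 := 27  bus=[BusRdX]  L1: P0=I P1=M  mem[L1]=50
3. P1: load  L1  bus=[-]  L1: P0=I P1=M  mem[L1]=50
4. P1: store L2 := 73  bus=[BusRdX]  L2: P0=I P1=M  mem[L2]=30
5. P0: store L4 := 35  bus=[BusRdX]  L4: P0=M P1=I  mem[L4]=0
6. P1: load  L4  bus=[BusRd]  L4: P0=O P1=S  mem[L4]=0
7. P1: load  L2  bus=[-]  L2: P0=I P1=M  mem[L2]=30
8. P0: store L5 := 66  bus=[BusRdX]  L5: P0=M P1=I  mem[L5]=70
9. P1: store L0 := 9  bus=[BusRdX]  L0: P0=I P1=M  mem[L0]=80
10. P1: load  L1  bus=[-]  L1: P0=I P1=M  mem[L1]=50
11. P0: store L0 := 22  bus=[BusRdX,Flush]  L0: P0=M P1=I  mem[L0]=9
12. P0: load  L2  bus=[BusRd]  L2: P0=S P1=O  mem[L2]=30
13. P0: store L1 := 89  bus=[BusRdX,Flush]  L1: P0=M P1=I  mem[L1]=27
14. P1: load  L4  bus=[-]  L4: P0=O P1=S  mem[L4]=0
15. P1: store L4 := 70  bus=[BusUpgr,Flush]  L4: P0=I P1=M  mem[L4]=35
16. P0: store L4 := 54  bus=[BusRdX,Flush]  L4: P0=M P1=I  mem[L4]=70
17. P1: load  L0  bus=[BusRd]  L0: P0=O P1=S  mem[L0]=9
18. P1: store L4 := 95  bus=[BusRdX,Flush]  L4: P0=I P1=M  mem[L4]=54
19. P1: store L4 := 79  bus=[-]  L4: P0=I P1=M  mem[L4]=54
20. P0: store L2 := 58  bus=[BusUpgr,Flush]  L2: P0=M P1=I  mem[L2]=73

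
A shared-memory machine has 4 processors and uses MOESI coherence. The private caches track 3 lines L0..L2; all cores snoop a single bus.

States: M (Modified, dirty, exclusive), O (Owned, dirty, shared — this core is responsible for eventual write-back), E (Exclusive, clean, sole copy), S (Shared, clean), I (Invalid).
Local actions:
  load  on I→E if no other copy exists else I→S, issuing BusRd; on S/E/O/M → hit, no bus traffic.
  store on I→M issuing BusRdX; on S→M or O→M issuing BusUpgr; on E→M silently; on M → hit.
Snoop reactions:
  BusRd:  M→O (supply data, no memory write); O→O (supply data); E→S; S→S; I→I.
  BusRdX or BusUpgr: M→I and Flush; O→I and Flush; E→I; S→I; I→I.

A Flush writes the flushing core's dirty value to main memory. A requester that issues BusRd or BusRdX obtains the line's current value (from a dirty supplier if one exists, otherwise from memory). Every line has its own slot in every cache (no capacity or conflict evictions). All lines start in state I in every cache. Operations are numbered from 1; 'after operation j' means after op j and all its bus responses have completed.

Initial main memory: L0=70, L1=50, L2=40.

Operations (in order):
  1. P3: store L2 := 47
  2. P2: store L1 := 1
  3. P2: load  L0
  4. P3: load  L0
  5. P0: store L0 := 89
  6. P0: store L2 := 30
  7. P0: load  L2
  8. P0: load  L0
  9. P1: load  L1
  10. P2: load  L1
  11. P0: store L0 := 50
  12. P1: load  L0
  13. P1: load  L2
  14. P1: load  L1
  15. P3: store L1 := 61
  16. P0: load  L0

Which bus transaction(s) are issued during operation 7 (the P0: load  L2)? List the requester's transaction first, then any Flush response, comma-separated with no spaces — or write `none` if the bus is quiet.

[1] P3: store L2 := 47 | P0:I, P1:I, P2:I, P3:M(47) | bus: BusRdX
[2] P2: store L1 := 1 | P0:I, P1:I, P2:M(1), P3:I | bus: BusRdX
[3] P2: load  L0 | P0:I, P1:I, P2:E(70), P3:I | bus: BusRd
[4] P3: load  L0 | P0:I, P1:I, P2:S(70), P3:S(70) | bus: BusRd
[5] P0: store L0 := 89 | P0:M(89), P1:I, P2:I, P3:I | bus: BusRdX
[6] P0: store L2 := 30 | P0:M(30), P1:I, P2:I, P3:I | bus: BusRdX,Flush
[7] P0: load  L2 | P0:M(30), P1:I, P2:I, P3:I | bus: none
[8] P0: load  L0 | P0:M(89), P1:I, P2:I, P3:I | bus: none
[9] P1: load  L1 | P0:I, P1:S(1), P2:O(1), P3:I | bus: BusRd
[10] P2: load  L1 | P0:I, P1:S(1), P2:O(1), P3:I | bus: none
[11] P0: store L0 := 50 | P0:M(50), P1:I, P2:I, P3:I | bus: none
[12] P1: load  L0 | P0:O(50), P1:S(50), P2:I, P3:I | bus: BusRd
[13] P1: load  L2 | P0:O(30), P1:S(30), P2:I, P3:I | bus: BusRd
[14] P1: load  L1 | P0:I, P1:S(1), P2:O(1), P3:I | bus: none
[15] P3: store L1 := 61 | P0:I, P1:I, P2:I, P3:M(61) | bus: BusRdX,Flush
[16] P0: load  L0 | P0:O(50), P1:S(50), P2:I, P3:I | bus: none

bus = none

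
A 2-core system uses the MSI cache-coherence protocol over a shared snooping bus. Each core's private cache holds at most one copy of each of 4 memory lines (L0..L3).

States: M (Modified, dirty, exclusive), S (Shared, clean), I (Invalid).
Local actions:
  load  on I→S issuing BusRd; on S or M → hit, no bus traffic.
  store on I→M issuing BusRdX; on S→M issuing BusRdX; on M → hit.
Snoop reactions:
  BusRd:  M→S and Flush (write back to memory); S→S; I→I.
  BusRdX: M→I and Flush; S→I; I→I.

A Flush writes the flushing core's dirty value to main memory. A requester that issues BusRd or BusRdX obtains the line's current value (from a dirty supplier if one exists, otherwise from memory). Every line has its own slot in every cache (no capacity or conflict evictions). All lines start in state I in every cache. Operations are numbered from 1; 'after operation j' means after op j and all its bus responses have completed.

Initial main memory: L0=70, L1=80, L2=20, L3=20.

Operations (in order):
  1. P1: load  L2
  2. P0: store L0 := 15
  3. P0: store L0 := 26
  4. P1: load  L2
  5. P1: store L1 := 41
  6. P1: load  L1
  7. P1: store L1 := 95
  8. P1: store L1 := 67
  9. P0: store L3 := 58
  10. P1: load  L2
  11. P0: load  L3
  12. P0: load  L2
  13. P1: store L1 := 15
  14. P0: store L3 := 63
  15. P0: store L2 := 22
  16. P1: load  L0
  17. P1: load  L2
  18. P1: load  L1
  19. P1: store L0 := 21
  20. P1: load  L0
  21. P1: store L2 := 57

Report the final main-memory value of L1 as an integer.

memory[L1] = 80

1. P1: load  L2  bus=[BusRd]  L2: P0=I P1=S  mem[L2]=20
2. P0: store L0 := 15  bus=[BusRdX]  L0: P0=M P1=I  mem[L0]=70
3. P0: store L0 := 26  bus=[-]  L0: P0=M P1=I  mem[L0]=70
4. P1: load  L2  bus=[-]  L2: P0=I P1=S  mem[L2]=20
5. P1: store L1 := 41  bus=[BusRdX]  L1: P0=I P1=M  mem[L1]=80
6. P1: load  L1  bus=[-]  L1: P0=I P1=M  mem[L1]=80
7. P1: store L1 := 95  bus=[-]  L1: P0=I P1=M  mem[L1]=80
8. P1: store L1 := 67  bus=[-]  L1: P0=I P1=M  mem[L1]=80
9. P0: store L3 := 58  bus=[BusRdX]  L3: P0=M P1=I  mem[L3]=20
10. P1: load  L2  bus=[-]  L2: P0=I P1=S  mem[L2]=20
11. P0: load  L3  bus=[-]  L3: P0=M P1=I  mem[L3]=20
12. P0: load  L2  bus=[BusRd]  L2: P0=S P1=S  mem[L2]=20
13. P1: store L1 := 15  bus=[-]  L1: P0=I P1=M  mem[L1]=80
14. P0: store L3 := 63  bus=[-]  L3: P0=M P1=I  mem[L3]=20
15. P0: store L2 := 22  bus=[BusRdX]  L2: P0=M P1=I  mem[L2]=20
16. P1: load  L0  bus=[BusRd,Flush]  L0: P0=S P1=S  mem[L0]=26
17. P1: load  L2  bus=[BusRd,Flush]  L2: P0=S P1=S  mem[L2]=22
18. P1: load  L1  bus=[-]  L1: P0=I P1=M  mem[L1]=80
19. P1: store L0 := 21  bus=[BusRdX]  L0: P0=I P1=M  mem[L0]=26
20. P1: load  L0  bus=[-]  L0: P0=I P1=M  mem[L0]=26
21. P1: store L2 := 57  bus=[BusRdX]  L2: P0=I P1=M  mem[L2]=22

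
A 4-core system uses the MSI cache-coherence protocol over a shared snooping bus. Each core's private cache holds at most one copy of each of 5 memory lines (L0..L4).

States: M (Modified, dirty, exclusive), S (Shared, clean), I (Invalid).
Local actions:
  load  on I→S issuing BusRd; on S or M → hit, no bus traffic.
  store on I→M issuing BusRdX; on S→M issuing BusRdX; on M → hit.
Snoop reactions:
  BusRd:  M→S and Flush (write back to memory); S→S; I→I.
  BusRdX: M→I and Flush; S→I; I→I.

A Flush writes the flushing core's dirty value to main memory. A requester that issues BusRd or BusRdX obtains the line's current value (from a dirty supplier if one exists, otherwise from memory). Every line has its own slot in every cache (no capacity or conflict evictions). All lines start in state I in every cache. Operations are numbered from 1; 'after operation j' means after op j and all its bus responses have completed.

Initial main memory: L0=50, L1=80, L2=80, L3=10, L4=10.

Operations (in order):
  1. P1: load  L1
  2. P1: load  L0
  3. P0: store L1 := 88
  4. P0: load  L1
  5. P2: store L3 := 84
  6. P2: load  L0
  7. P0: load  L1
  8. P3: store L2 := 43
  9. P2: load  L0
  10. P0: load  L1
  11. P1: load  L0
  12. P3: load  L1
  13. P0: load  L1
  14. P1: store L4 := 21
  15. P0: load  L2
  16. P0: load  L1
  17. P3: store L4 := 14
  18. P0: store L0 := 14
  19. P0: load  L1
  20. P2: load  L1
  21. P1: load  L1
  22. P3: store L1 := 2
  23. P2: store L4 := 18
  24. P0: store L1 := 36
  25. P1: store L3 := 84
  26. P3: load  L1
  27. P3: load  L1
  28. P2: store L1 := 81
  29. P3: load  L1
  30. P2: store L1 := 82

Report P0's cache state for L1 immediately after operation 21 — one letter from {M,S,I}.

  op1 P1: load  L1 → I/S/I/I on L1; bus BusRd; mem=80
  op2 P1: load  L0 → I/S/I/I on L0; bus BusRd; mem=50
  op3 P0: store L1 := 88 → M/I/I/I on L1; bus BusRdX; mem=80
  op4 P0: load  L1 → M/I/I/I on L1; bus (none); mem=80
  op5 P2: store L3 := 84 → I/I/M/I on L3; bus BusRdX; mem=10
  op6 P2: load  L0 → I/S/S/I on L0; bus BusRd; mem=50
  op7 P0: load  L1 → M/I/I/I on L1; bus (none); mem=80
  op8 P3: store L2 := 43 → I/I/I/M on L2; bus BusRdX; mem=80
  op9 P2: load  L0 → I/S/S/I on L0; bus (none); mem=50
  op10 P0: load  L1 → M/I/I/I on L1; bus (none); mem=80
  op11 P1: load  L0 → I/S/S/I on L0; bus (none); mem=50
  op12 P3: load  L1 → S/I/I/S on L1; bus BusRd Flush; mem=88
  op13 P0: load  L1 → S/I/I/S on L1; bus (none); mem=88
  op14 P1: store L4 := 21 → I/M/I/I on L4; bus BusRdX; mem=10
  op15 P0: load  L2 → S/I/I/S on L2; bus BusRd Flush; mem=43
  op16 P0: load  L1 → S/I/I/S on L1; bus (none); mem=88
  op17 P3: store L4 := 14 → I/I/I/M on L4; bus BusRdX Flush; mem=21
  op18 P0: store L0 := 14 → M/I/I/I on L0; bus BusRdX; mem=50
  op19 P0: load  L1 → S/I/I/S on L1; bus (none); mem=88
  op20 P2: load  L1 → S/I/S/S on L1; bus BusRd; mem=88
  op21 P1: load  L1 → S/S/S/S on L1; bus BusRd; mem=88
  op22 P3: store L1 := 2 → I/I/I/M on L1; bus BusRdX; mem=88
  op23 P2: store L4 := 18 → I/I/M/I on L4; bus BusRdX Flush; mem=14
  op24 P0: store L1 := 36 → M/I/I/I on L1; bus BusRdX Flush; mem=2
  op25 P1: store L3 := 84 → I/M/I/I on L3; bus BusRdX Flush; mem=84
  op26 P3: load  L1 → S/I/I/S on L1; bus BusRd Flush; mem=36
  op27 P3: load  L1 → S/I/I/S on L1; bus (none); mem=36
  op28 P2: store L1 := 81 → I/I/M/I on L1; bus BusRdX; mem=36
  op29 P3: load  L1 → I/I/S/S on L1; bus BusRd Flush; mem=81
  op30 P2: store L1 := 82 → I/I/M/I on L1; bus BusRdX; mem=81

state = S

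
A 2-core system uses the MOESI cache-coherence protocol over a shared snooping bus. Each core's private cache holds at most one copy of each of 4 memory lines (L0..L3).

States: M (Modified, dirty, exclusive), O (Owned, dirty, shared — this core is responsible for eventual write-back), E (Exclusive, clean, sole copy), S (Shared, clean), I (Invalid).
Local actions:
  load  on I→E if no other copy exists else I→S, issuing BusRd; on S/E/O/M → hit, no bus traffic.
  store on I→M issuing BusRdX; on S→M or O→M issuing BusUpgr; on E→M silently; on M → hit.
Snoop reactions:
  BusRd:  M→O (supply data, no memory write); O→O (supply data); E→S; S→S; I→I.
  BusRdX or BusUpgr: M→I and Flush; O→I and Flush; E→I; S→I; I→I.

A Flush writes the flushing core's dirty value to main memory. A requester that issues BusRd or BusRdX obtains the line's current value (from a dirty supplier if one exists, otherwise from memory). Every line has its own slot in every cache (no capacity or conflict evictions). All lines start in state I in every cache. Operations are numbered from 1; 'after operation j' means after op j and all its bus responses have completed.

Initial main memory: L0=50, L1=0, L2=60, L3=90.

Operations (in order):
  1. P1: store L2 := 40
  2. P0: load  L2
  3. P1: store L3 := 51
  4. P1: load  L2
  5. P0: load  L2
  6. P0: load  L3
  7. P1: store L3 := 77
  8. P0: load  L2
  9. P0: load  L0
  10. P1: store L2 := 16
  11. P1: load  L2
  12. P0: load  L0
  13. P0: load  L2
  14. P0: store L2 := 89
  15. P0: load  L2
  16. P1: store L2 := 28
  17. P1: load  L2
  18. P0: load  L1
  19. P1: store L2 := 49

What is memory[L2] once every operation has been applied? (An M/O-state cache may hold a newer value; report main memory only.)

memory[L2] = 89

[1] P1: store L2 := 40 | P0:I, P1:M(40) | bus: BusRdX
[2] P0: load  L2 | P0:S(40), P1:O(40) | bus: BusRd
[3] P1: store L3 := 51 | P0:I, P1:M(51) | bus: BusRdX
[4] P1: load  L2 | P0:S(40), P1:O(40) | bus: none
[5] P0: load  L2 | P0:S(40), P1:O(40) | bus: none
[6] P0: load  L3 | P0:S(51), P1:O(51) | bus: BusRd
[7] P1: store L3 := 77 | P0:I, P1:M(77) | bus: BusUpgr
[8] P0: load  L2 | P0:S(40), P1:O(40) | bus: none
[9] P0: load  L0 | P0:E(50), P1:I | bus: BusRd
[10] P1: store L2 := 16 | P0:I, P1:M(16) | bus: BusUpgr
[11] P1: load  L2 | P0:I, P1:M(16) | bus: none
[12] P0: load  L0 | P0:E(50), P1:I | bus: none
[13] P0: load  L2 | P0:S(16), P1:O(16) | bus: BusRd
[14] P0: store L2 := 89 | P0:M(89), P1:I | bus: BusUpgr,Flush
[15] P0: load  L2 | P0:M(89), P1:I | bus: none
[16] P1: store L2 := 28 | P0:I, P1:M(28) | bus: BusRdX,Flush
[17] P1: load  L2 | P0:I, P1:M(28) | bus: none
[18] P0: load  L1 | P0:E(0), P1:I | bus: BusRd
[19] P1: store L2 := 49 | P0:I, P1:M(49) | bus: none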